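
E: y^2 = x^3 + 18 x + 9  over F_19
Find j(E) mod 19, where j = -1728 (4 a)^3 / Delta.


Delta = -16(4 a^3 + 27 b^2) mod 19 = 13
-1728 * (4 a)^3 = -1728 * (4*18)^3 mod 19 = 12
j = 12 * 13^(-1) mod 19 = 17

j = 17 (mod 19)


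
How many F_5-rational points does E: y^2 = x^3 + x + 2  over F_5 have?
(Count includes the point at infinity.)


For each x in F_5, count y with y^2 = x^3 + 1 x + 2 mod 5:
  x = 1: RHS = 4, y in [2, 3]  -> 2 point(s)
  x = 4: RHS = 0, y in [0]  -> 1 point(s)
Affine points: 3. Add the point at infinity: total = 4.

#E(F_5) = 4


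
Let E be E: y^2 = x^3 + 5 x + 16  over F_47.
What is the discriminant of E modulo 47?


4 a^3 + 27 b^2 = 4*5^3 + 27*16^2 = 500 + 6912 = 7412
Delta = -16 * (7412) = -118592
Delta mod 47 = 36

Delta = 36 (mod 47)


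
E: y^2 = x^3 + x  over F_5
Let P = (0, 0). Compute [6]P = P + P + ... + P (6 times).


k = 6 = 110_2 (binary, LSB first: 011)
Double-and-add from P = (0, 0):
  bit 0 = 0: acc unchanged = O
  bit 1 = 1: acc = O + O = O
  bit 2 = 1: acc = O + O = O

6P = O


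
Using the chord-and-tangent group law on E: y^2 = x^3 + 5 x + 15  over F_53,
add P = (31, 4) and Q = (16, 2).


P != Q, so use the chord formula.
s = (y2 - y1) / (x2 - x1) = (51) / (38) mod 53 = 39
x3 = s^2 - x1 - x2 mod 53 = 39^2 - 31 - 16 = 43
y3 = s (x1 - x3) - y1 mod 53 = 39 * (31 - 43) - 4 = 5

P + Q = (43, 5)


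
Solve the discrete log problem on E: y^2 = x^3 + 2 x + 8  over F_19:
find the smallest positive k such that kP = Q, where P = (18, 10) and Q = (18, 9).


Enumerate multiples of P until we hit Q = (18, 9):
  1P = (18, 10)
  2P = (8, 2)
  3P = (2, 18)
  4P = (4, 2)
  5P = (14, 14)
  6P = (7, 17)
  7P = (1, 12)
  8P = (1, 7)
  9P = (7, 2)
  10P = (14, 5)
  11P = (4, 17)
  12P = (2, 1)
  13P = (8, 17)
  14P = (18, 9)
Match found at i = 14.

k = 14


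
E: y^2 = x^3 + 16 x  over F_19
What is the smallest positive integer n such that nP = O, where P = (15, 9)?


Compute successive multiples of P until we hit O:
  1P = (15, 9)
  2P = (0, 0)
  3P = (15, 10)
  4P = O

ord(P) = 4


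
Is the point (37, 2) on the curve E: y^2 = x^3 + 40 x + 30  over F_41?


Check whether y^2 = x^3 + 40 x + 30 (mod 41) for (x, y) = (37, 2).
LHS: y^2 = 2^2 mod 41 = 4
RHS: x^3 + 40 x + 30 = 37^3 + 40*37 + 30 mod 41 = 11
LHS != RHS

No, not on the curve


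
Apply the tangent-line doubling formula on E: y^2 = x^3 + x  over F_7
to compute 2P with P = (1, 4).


Doubling: s = (3 x1^2 + a) / (2 y1)
s = (3*1^2 + 1) / (2*4) mod 7 = 4
x3 = s^2 - 2 x1 mod 7 = 4^2 - 2*1 = 0
y3 = s (x1 - x3) - y1 mod 7 = 4 * (1 - 0) - 4 = 0

2P = (0, 0)


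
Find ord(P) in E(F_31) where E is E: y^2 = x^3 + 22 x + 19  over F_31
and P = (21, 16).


Compute successive multiples of P until we hit O:
  1P = (21, 16)
  2P = (9, 4)
  3P = (2, 3)
  4P = (18, 4)
  5P = (8, 5)
  6P = (4, 27)
  7P = (15, 2)
  8P = (28, 9)
  ... (continuing to 31P)
  31P = O

ord(P) = 31


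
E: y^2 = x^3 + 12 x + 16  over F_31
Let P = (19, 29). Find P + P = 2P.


Doubling: s = (3 x1^2 + a) / (2 y1)
s = (3*19^2 + 12) / (2*29) mod 31 = 13
x3 = s^2 - 2 x1 mod 31 = 13^2 - 2*19 = 7
y3 = s (x1 - x3) - y1 mod 31 = 13 * (19 - 7) - 29 = 3

2P = (7, 3)


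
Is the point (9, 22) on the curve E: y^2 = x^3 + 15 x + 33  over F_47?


Check whether y^2 = x^3 + 15 x + 33 (mod 47) for (x, y) = (9, 22).
LHS: y^2 = 22^2 mod 47 = 14
RHS: x^3 + 15 x + 33 = 9^3 + 15*9 + 33 mod 47 = 4
LHS != RHS

No, not on the curve


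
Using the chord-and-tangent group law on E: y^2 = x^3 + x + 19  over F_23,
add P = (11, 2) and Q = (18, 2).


P != Q, so use the chord formula.
s = (y2 - y1) / (x2 - x1) = (0) / (7) mod 23 = 0
x3 = s^2 - x1 - x2 mod 23 = 0^2 - 11 - 18 = 17
y3 = s (x1 - x3) - y1 mod 23 = 0 * (11 - 17) - 2 = 21

P + Q = (17, 21)


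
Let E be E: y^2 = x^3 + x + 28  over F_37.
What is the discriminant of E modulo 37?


4 a^3 + 27 b^2 = 4*1^3 + 27*28^2 = 4 + 21168 = 21172
Delta = -16 * (21172) = -338752
Delta mod 37 = 20

Delta = 20 (mod 37)


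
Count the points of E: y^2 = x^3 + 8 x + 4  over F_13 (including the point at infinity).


For each x in F_13, count y with y^2 = x^3 + 8 x + 4 mod 13:
  x = 0: RHS = 4, y in [2, 11]  -> 2 point(s)
  x = 1: RHS = 0, y in [0]  -> 1 point(s)
  x = 3: RHS = 3, y in [4, 9]  -> 2 point(s)
  x = 4: RHS = 9, y in [3, 10]  -> 2 point(s)
  x = 5: RHS = 0, y in [0]  -> 1 point(s)
  x = 7: RHS = 0, y in [0]  -> 1 point(s)
  x = 9: RHS = 12, y in [5, 8]  -> 2 point(s)
Affine points: 11. Add the point at infinity: total = 12.

#E(F_13) = 12


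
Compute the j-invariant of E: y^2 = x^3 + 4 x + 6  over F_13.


Delta = -16(4 a^3 + 27 b^2) mod 13 = 8
-1728 * (4 a)^3 = -1728 * (4*4)^3 mod 13 = 1
j = 1 * 8^(-1) mod 13 = 5

j = 5 (mod 13)


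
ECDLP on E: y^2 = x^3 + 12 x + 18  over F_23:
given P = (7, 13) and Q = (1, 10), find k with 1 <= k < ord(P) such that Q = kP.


Enumerate multiples of P until we hit Q = (1, 10):
  1P = (7, 13)
  2P = (12, 21)
  3P = (13, 5)
  4P = (15, 13)
  5P = (1, 10)
Match found at i = 5.

k = 5


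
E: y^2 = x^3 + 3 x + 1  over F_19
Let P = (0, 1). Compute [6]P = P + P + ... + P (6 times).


k = 6 = 110_2 (binary, LSB first: 011)
Double-and-add from P = (0, 1):
  bit 0 = 0: acc unchanged = O
  bit 1 = 1: acc = O + (7, 17) = (7, 17)
  bit 2 = 1: acc = (7, 17) + (10, 10) = (18, 15)

6P = (18, 15)


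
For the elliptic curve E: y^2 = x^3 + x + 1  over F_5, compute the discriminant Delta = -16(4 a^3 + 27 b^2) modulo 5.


4 a^3 + 27 b^2 = 4*1^3 + 27*1^2 = 4 + 27 = 31
Delta = -16 * (31) = -496
Delta mod 5 = 4

Delta = 4 (mod 5)


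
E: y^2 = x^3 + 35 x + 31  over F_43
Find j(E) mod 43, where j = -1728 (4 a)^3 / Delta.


Delta = -16(4 a^3 + 27 b^2) mod 43 = 15
-1728 * (4 a)^3 = -1728 * (4*35)^3 mod 43 = 16
j = 16 * 15^(-1) mod 43 = 24

j = 24 (mod 43)


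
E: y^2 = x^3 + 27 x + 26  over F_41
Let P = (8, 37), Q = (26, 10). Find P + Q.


P != Q, so use the chord formula.
s = (y2 - y1) / (x2 - x1) = (14) / (18) mod 41 = 19
x3 = s^2 - x1 - x2 mod 41 = 19^2 - 8 - 26 = 40
y3 = s (x1 - x3) - y1 mod 41 = 19 * (8 - 40) - 37 = 11

P + Q = (40, 11)


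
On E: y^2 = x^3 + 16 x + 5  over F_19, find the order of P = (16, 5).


Compute successive multiples of P until we hit O:
  1P = (16, 5)
  2P = (11, 7)
  3P = (18, 11)
  4P = (13, 4)
  5P = (7, 17)
  6P = (2, 8)
  7P = (12, 5)
  8P = (10, 14)
  ... (continuing to 28P)
  28P = O

ord(P) = 28


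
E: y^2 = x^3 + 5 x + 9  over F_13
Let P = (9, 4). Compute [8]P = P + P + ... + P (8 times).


k = 8 = 1000_2 (binary, LSB first: 0001)
Double-and-add from P = (9, 4):
  bit 0 = 0: acc unchanged = O
  bit 1 = 0: acc unchanged = O
  bit 2 = 0: acc unchanged = O
  bit 3 = 1: acc = O + (0, 3) = (0, 3)

8P = (0, 3)


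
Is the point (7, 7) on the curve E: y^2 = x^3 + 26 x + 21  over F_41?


Check whether y^2 = x^3 + 26 x + 21 (mod 41) for (x, y) = (7, 7).
LHS: y^2 = 7^2 mod 41 = 8
RHS: x^3 + 26 x + 21 = 7^3 + 26*7 + 21 mod 41 = 13
LHS != RHS

No, not on the curve


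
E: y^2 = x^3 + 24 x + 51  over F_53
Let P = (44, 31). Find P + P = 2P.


Doubling: s = (3 x1^2 + a) / (2 y1)
s = (3*44^2 + 24) / (2*31) mod 53 = 12
x3 = s^2 - 2 x1 mod 53 = 12^2 - 2*44 = 3
y3 = s (x1 - x3) - y1 mod 53 = 12 * (44 - 3) - 31 = 37

2P = (3, 37)


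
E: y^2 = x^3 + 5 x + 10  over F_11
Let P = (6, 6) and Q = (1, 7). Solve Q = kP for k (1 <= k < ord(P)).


Enumerate multiples of P until we hit Q = (1, 7):
  1P = (6, 6)
  2P = (8, 10)
  3P = (1, 4)
  4P = (9, 6)
  5P = (7, 5)
  6P = (10, 9)
  7P = (10, 2)
  8P = (7, 6)
  9P = (9, 5)
  10P = (1, 7)
Match found at i = 10.

k = 10


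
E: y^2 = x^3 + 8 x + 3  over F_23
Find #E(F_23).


For each x in F_23, count y with y^2 = x^3 + 8 x + 3 mod 23:
  x = 0: RHS = 3, y in [7, 16]  -> 2 point(s)
  x = 1: RHS = 12, y in [9, 14]  -> 2 point(s)
  x = 2: RHS = 4, y in [2, 21]  -> 2 point(s)
  x = 3: RHS = 8, y in [10, 13]  -> 2 point(s)
  x = 8: RHS = 4, y in [2, 21]  -> 2 point(s)
  x = 10: RHS = 2, y in [5, 18]  -> 2 point(s)
  x = 13: RHS = 4, y in [2, 21]  -> 2 point(s)
  x = 15: RHS = 2, y in [5, 18]  -> 2 point(s)
  x = 16: RHS = 18, y in [8, 15]  -> 2 point(s)
  x = 21: RHS = 2, y in [5, 18]  -> 2 point(s)
Affine points: 20. Add the point at infinity: total = 21.

#E(F_23) = 21


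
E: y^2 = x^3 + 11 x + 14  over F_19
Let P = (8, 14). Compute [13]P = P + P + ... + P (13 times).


k = 13 = 1101_2 (binary, LSB first: 1011)
Double-and-add from P = (8, 14):
  bit 0 = 1: acc = O + (8, 14) = (8, 14)
  bit 1 = 0: acc unchanged = (8, 14)
  bit 2 = 1: acc = (8, 14) + (15, 1) = (1, 11)
  bit 3 = 1: acc = (1, 11) + (9, 5) = (6, 7)

13P = (6, 7)


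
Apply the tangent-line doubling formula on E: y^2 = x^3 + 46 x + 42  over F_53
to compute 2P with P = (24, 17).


Doubling: s = (3 x1^2 + a) / (2 y1)
s = (3*24^2 + 46) / (2*17) mod 53 = 21
x3 = s^2 - 2 x1 mod 53 = 21^2 - 2*24 = 22
y3 = s (x1 - x3) - y1 mod 53 = 21 * (24 - 22) - 17 = 25

2P = (22, 25)


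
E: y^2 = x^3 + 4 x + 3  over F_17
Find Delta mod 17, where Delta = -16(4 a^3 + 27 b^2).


4 a^3 + 27 b^2 = 4*4^3 + 27*3^2 = 256 + 243 = 499
Delta = -16 * (499) = -7984
Delta mod 17 = 6

Delta = 6 (mod 17)


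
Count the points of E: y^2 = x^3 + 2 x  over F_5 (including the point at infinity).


For each x in F_5, count y with y^2 = x^3 + 2 x + 0 mod 5:
  x = 0: RHS = 0, y in [0]  -> 1 point(s)
Affine points: 1. Add the point at infinity: total = 2.

#E(F_5) = 2


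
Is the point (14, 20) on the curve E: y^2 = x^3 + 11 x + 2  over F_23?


Check whether y^2 = x^3 + 11 x + 2 (mod 23) for (x, y) = (14, 20).
LHS: y^2 = 20^2 mod 23 = 9
RHS: x^3 + 11 x + 2 = 14^3 + 11*14 + 2 mod 23 = 2
LHS != RHS

No, not on the curve


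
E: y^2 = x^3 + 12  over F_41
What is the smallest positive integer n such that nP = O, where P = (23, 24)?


Compute successive multiples of P until we hit O:
  1P = (23, 24)
  2P = (13, 35)
  3P = (14, 3)
  4P = (14, 38)
  5P = (13, 6)
  6P = (23, 17)
  7P = O

ord(P) = 7


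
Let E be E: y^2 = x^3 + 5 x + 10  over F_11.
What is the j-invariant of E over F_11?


Delta = -16(4 a^3 + 27 b^2) mod 11 = 5
-1728 * (4 a)^3 = -1728 * (4*5)^3 mod 11 = 8
j = 8 * 5^(-1) mod 11 = 6

j = 6 (mod 11)


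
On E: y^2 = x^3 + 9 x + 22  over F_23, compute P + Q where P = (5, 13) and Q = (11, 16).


P != Q, so use the chord formula.
s = (y2 - y1) / (x2 - x1) = (3) / (6) mod 23 = 12
x3 = s^2 - x1 - x2 mod 23 = 12^2 - 5 - 11 = 13
y3 = s (x1 - x3) - y1 mod 23 = 12 * (5 - 13) - 13 = 6

P + Q = (13, 6)


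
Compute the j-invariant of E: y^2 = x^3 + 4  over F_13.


Delta = -16(4 a^3 + 27 b^2) mod 13 = 4
-1728 * (4 a)^3 = -1728 * (4*0)^3 mod 13 = 0
j = 0 * 4^(-1) mod 13 = 0

j = 0 (mod 13)


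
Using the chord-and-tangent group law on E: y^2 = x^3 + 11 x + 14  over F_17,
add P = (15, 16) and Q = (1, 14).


P != Q, so use the chord formula.
s = (y2 - y1) / (x2 - x1) = (15) / (3) mod 17 = 5
x3 = s^2 - x1 - x2 mod 17 = 5^2 - 15 - 1 = 9
y3 = s (x1 - x3) - y1 mod 17 = 5 * (15 - 9) - 16 = 14

P + Q = (9, 14)


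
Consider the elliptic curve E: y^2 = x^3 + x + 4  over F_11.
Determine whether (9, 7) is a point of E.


Check whether y^2 = x^3 + 1 x + 4 (mod 11) for (x, y) = (9, 7).
LHS: y^2 = 7^2 mod 11 = 5
RHS: x^3 + 1 x + 4 = 9^3 + 1*9 + 4 mod 11 = 5
LHS = RHS

Yes, on the curve


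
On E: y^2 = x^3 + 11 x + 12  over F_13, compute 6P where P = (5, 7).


k = 6 = 110_2 (binary, LSB first: 011)
Double-and-add from P = (5, 7):
  bit 0 = 0: acc unchanged = O
  bit 1 = 1: acc = O + (2, 4) = (2, 4)
  bit 2 = 1: acc = (2, 4) + (0, 5) = (8, 12)

6P = (8, 12)


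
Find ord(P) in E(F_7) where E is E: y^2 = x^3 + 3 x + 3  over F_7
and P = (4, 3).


Compute successive multiples of P until we hit O:
  1P = (4, 3)
  2P = (3, 2)
  3P = (1, 0)
  4P = (3, 5)
  5P = (4, 4)
  6P = O

ord(P) = 6


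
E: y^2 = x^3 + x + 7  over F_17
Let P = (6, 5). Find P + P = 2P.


Doubling: s = (3 x1^2 + a) / (2 y1)
s = (3*6^2 + 1) / (2*5) mod 17 = 16
x3 = s^2 - 2 x1 mod 17 = 16^2 - 2*6 = 6
y3 = s (x1 - x3) - y1 mod 17 = 16 * (6 - 6) - 5 = 12

2P = (6, 12)


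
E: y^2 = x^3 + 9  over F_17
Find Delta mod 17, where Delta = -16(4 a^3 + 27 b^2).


4 a^3 + 27 b^2 = 4*0^3 + 27*9^2 = 0 + 2187 = 2187
Delta = -16 * (2187) = -34992
Delta mod 17 = 11

Delta = 11 (mod 17)


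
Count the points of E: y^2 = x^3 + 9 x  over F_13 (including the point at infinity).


For each x in F_13, count y with y^2 = x^3 + 9 x + 0 mod 13:
  x = 0: RHS = 0, y in [0]  -> 1 point(s)
  x = 1: RHS = 10, y in [6, 7]  -> 2 point(s)
  x = 2: RHS = 0, y in [0]  -> 1 point(s)
  x = 4: RHS = 9, y in [3, 10]  -> 2 point(s)
  x = 5: RHS = 1, y in [1, 12]  -> 2 point(s)
  x = 6: RHS = 10, y in [6, 7]  -> 2 point(s)
  x = 7: RHS = 3, y in [4, 9]  -> 2 point(s)
  x = 8: RHS = 12, y in [5, 8]  -> 2 point(s)
  x = 9: RHS = 4, y in [2, 11]  -> 2 point(s)
  x = 11: RHS = 0, y in [0]  -> 1 point(s)
  x = 12: RHS = 3, y in [4, 9]  -> 2 point(s)
Affine points: 19. Add the point at infinity: total = 20.

#E(F_13) = 20


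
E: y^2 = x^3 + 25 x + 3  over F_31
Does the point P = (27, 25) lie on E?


Check whether y^2 = x^3 + 25 x + 3 (mod 31) for (x, y) = (27, 25).
LHS: y^2 = 25^2 mod 31 = 5
RHS: x^3 + 25 x + 3 = 27^3 + 25*27 + 3 mod 31 = 25
LHS != RHS

No, not on the curve


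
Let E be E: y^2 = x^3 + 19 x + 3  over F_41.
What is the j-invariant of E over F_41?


Delta = -16(4 a^3 + 27 b^2) mod 41 = 18
-1728 * (4 a)^3 = -1728 * (4*19)^3 mod 41 = 25
j = 25 * 18^(-1) mod 41 = 31

j = 31 (mod 41)


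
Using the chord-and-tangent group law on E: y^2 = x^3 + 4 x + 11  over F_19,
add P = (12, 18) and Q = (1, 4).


P != Q, so use the chord formula.
s = (y2 - y1) / (x2 - x1) = (5) / (8) mod 19 = 3
x3 = s^2 - x1 - x2 mod 19 = 3^2 - 12 - 1 = 15
y3 = s (x1 - x3) - y1 mod 19 = 3 * (12 - 15) - 18 = 11

P + Q = (15, 11)


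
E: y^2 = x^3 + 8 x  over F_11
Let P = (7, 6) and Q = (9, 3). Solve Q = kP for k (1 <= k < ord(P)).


Enumerate multiples of P until we hit Q = (9, 3):
  1P = (7, 6)
  2P = (9, 3)
Match found at i = 2.

k = 2


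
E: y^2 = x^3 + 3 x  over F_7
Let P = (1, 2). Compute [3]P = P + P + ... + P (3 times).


k = 3 = 11_2 (binary, LSB first: 11)
Double-and-add from P = (1, 2):
  bit 0 = 1: acc = O + (1, 2) = (1, 2)
  bit 1 = 1: acc = (1, 2) + (2, 0) = (1, 5)

3P = (1, 5)


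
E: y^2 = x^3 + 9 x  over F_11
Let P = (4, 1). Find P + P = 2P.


Doubling: s = (3 x1^2 + a) / (2 y1)
s = (3*4^2 + 9) / (2*1) mod 11 = 1
x3 = s^2 - 2 x1 mod 11 = 1^2 - 2*4 = 4
y3 = s (x1 - x3) - y1 mod 11 = 1 * (4 - 4) - 1 = 10

2P = (4, 10)


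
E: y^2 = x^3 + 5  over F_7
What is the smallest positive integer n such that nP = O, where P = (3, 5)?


Compute successive multiples of P until we hit O:
  1P = (3, 5)
  2P = (5, 5)
  3P = (6, 2)
  4P = (6, 5)
  5P = (5, 2)
  6P = (3, 2)
  7P = O

ord(P) = 7


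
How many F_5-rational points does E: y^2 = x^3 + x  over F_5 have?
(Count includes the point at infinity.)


For each x in F_5, count y with y^2 = x^3 + 1 x + 0 mod 5:
  x = 0: RHS = 0, y in [0]  -> 1 point(s)
  x = 2: RHS = 0, y in [0]  -> 1 point(s)
  x = 3: RHS = 0, y in [0]  -> 1 point(s)
Affine points: 3. Add the point at infinity: total = 4.

#E(F_5) = 4


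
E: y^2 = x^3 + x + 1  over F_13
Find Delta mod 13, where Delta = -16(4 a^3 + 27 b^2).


4 a^3 + 27 b^2 = 4*1^3 + 27*1^2 = 4 + 27 = 31
Delta = -16 * (31) = -496
Delta mod 13 = 11

Delta = 11 (mod 13)


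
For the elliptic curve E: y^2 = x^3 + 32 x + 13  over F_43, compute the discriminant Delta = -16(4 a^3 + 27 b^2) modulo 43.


4 a^3 + 27 b^2 = 4*32^3 + 27*13^2 = 131072 + 4563 = 135635
Delta = -16 * (135635) = -2170160
Delta mod 43 = 7

Delta = 7 (mod 43)


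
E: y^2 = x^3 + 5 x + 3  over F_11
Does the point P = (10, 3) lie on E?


Check whether y^2 = x^3 + 5 x + 3 (mod 11) for (x, y) = (10, 3).
LHS: y^2 = 3^2 mod 11 = 9
RHS: x^3 + 5 x + 3 = 10^3 + 5*10 + 3 mod 11 = 8
LHS != RHS

No, not on the curve


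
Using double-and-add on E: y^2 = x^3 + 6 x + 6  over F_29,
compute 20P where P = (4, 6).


k = 20 = 10100_2 (binary, LSB first: 00101)
Double-and-add from P = (4, 6):
  bit 0 = 0: acc unchanged = O
  bit 1 = 0: acc unchanged = O
  bit 2 = 1: acc = O + (25, 11) = (25, 11)
  bit 3 = 0: acc unchanged = (25, 11)
  bit 4 = 1: acc = (25, 11) + (10, 14) = (1, 19)

20P = (1, 19)


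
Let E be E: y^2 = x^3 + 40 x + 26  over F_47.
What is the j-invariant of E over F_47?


Delta = -16(4 a^3 + 27 b^2) mod 47 = 29
-1728 * (4 a)^3 = -1728 * (4*40)^3 mod 47 = 14
j = 14 * 29^(-1) mod 47 = 41

j = 41 (mod 47)


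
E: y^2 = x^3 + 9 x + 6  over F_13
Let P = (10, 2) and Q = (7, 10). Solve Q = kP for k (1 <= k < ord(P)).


Enumerate multiples of P until we hit Q = (7, 10):
  1P = (10, 2)
  2P = (9, 7)
  3P = (6, 4)
  4P = (7, 3)
  5P = (12, 3)
  6P = (1, 9)
  7P = (1, 4)
  8P = (12, 10)
  9P = (7, 10)
Match found at i = 9.

k = 9


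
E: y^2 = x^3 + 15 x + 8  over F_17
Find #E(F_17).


For each x in F_17, count y with y^2 = x^3 + 15 x + 8 mod 17:
  x = 0: RHS = 8, y in [5, 12]  -> 2 point(s)
  x = 4: RHS = 13, y in [8, 9]  -> 2 point(s)
  x = 5: RHS = 4, y in [2, 15]  -> 2 point(s)
  x = 6: RHS = 8, y in [5, 12]  -> 2 point(s)
  x = 10: RHS = 2, y in [6, 11]  -> 2 point(s)
  x = 11: RHS = 8, y in [5, 12]  -> 2 point(s)
  x = 14: RHS = 4, y in [2, 15]  -> 2 point(s)
  x = 15: RHS = 4, y in [2, 15]  -> 2 point(s)
  x = 16: RHS = 9, y in [3, 14]  -> 2 point(s)
Affine points: 18. Add the point at infinity: total = 19.

#E(F_17) = 19


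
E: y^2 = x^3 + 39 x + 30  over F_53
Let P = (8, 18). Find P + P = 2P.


Doubling: s = (3 x1^2 + a) / (2 y1)
s = (3*8^2 + 39) / (2*18) mod 53 = 2
x3 = s^2 - 2 x1 mod 53 = 2^2 - 2*8 = 41
y3 = s (x1 - x3) - y1 mod 53 = 2 * (8 - 41) - 18 = 22

2P = (41, 22)


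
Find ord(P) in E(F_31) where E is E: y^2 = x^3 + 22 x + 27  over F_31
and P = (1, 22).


Compute successive multiples of P until we hit O:
  1P = (1, 22)
  2P = (5, 18)
  3P = (26, 3)
  4P = (8, 23)
  5P = (10, 21)
  6P = (7, 20)
  7P = (30, 29)
  8P = (20, 29)
  ... (continuing to 29P)
  29P = O

ord(P) = 29


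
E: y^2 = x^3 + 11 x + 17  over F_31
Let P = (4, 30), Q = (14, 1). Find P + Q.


P != Q, so use the chord formula.
s = (y2 - y1) / (x2 - x1) = (2) / (10) mod 31 = 25
x3 = s^2 - x1 - x2 mod 31 = 25^2 - 4 - 14 = 18
y3 = s (x1 - x3) - y1 mod 31 = 25 * (4 - 18) - 30 = 23

P + Q = (18, 23)


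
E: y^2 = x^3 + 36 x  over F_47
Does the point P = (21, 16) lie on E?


Check whether y^2 = x^3 + 36 x + 0 (mod 47) for (x, y) = (21, 16).
LHS: y^2 = 16^2 mod 47 = 21
RHS: x^3 + 36 x + 0 = 21^3 + 36*21 + 0 mod 47 = 6
LHS != RHS

No, not on the curve


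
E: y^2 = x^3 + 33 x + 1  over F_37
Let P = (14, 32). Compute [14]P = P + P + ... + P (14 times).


k = 14 = 1110_2 (binary, LSB first: 0111)
Double-and-add from P = (14, 32):
  bit 0 = 0: acc unchanged = O
  bit 1 = 1: acc = O + (20, 15) = (20, 15)
  bit 2 = 1: acc = (20, 15) + (9, 19) = (17, 31)
  bit 3 = 1: acc = (17, 31) + (12, 4) = (12, 33)

14P = (12, 33)


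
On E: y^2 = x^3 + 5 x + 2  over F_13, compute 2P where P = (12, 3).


Doubling: s = (3 x1^2 + a) / (2 y1)
s = (3*12^2 + 5) / (2*3) mod 13 = 10
x3 = s^2 - 2 x1 mod 13 = 10^2 - 2*12 = 11
y3 = s (x1 - x3) - y1 mod 13 = 10 * (12 - 11) - 3 = 7

2P = (11, 7)


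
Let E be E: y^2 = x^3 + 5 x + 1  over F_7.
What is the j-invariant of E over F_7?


Delta = -16(4 a^3 + 27 b^2) mod 7 = 3
-1728 * (4 a)^3 = -1728 * (4*5)^3 mod 7 = 6
j = 6 * 3^(-1) mod 7 = 2

j = 2 (mod 7)


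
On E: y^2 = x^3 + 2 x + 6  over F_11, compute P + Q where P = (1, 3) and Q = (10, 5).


P != Q, so use the chord formula.
s = (y2 - y1) / (x2 - x1) = (2) / (9) mod 11 = 10
x3 = s^2 - x1 - x2 mod 11 = 10^2 - 1 - 10 = 1
y3 = s (x1 - x3) - y1 mod 11 = 10 * (1 - 1) - 3 = 8

P + Q = (1, 8)


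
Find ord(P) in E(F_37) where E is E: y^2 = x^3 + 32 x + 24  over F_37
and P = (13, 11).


Compute successive multiples of P until we hit O:
  1P = (13, 11)
  2P = (10, 7)
  3P = (24, 36)
  4P = (7, 6)
  5P = (29, 25)
  6P = (16, 28)
  7P = (36, 19)
  8P = (14, 16)
  ... (continuing to 35P)
  35P = O

ord(P) = 35


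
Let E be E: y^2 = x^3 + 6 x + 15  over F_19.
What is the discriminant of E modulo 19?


4 a^3 + 27 b^2 = 4*6^3 + 27*15^2 = 864 + 6075 = 6939
Delta = -16 * (6939) = -111024
Delta mod 19 = 12

Delta = 12 (mod 19)


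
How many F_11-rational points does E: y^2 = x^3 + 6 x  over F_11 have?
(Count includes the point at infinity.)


For each x in F_11, count y with y^2 = x^3 + 6 x + 0 mod 11:
  x = 0: RHS = 0, y in [0]  -> 1 point(s)
  x = 2: RHS = 9, y in [3, 8]  -> 2 point(s)
  x = 3: RHS = 1, y in [1, 10]  -> 2 point(s)
  x = 4: RHS = 0, y in [0]  -> 1 point(s)
  x = 5: RHS = 1, y in [1, 10]  -> 2 point(s)
  x = 7: RHS = 0, y in [0]  -> 1 point(s)
  x = 10: RHS = 4, y in [2, 9]  -> 2 point(s)
Affine points: 11. Add the point at infinity: total = 12.

#E(F_11) = 12


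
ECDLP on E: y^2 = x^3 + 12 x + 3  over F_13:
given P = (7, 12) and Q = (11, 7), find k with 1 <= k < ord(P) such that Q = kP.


Enumerate multiples of P until we hit Q = (11, 7):
  1P = (7, 12)
  2P = (11, 7)
Match found at i = 2.

k = 2


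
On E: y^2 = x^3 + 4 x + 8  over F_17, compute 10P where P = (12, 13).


k = 10 = 1010_2 (binary, LSB first: 0101)
Double-and-add from P = (12, 13):
  bit 0 = 0: acc unchanged = O
  bit 1 = 1: acc = O + (1, 8) = (1, 8)
  bit 2 = 0: acc unchanged = (1, 8)
  bit 3 = 1: acc = (1, 8) + (9, 5) = (9, 12)

10P = (9, 12)


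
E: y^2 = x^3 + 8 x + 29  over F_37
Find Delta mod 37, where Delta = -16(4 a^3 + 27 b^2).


4 a^3 + 27 b^2 = 4*8^3 + 27*29^2 = 2048 + 22707 = 24755
Delta = -16 * (24755) = -396080
Delta mod 37 = 5

Delta = 5 (mod 37)


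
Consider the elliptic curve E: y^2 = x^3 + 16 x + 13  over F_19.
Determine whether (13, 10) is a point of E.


Check whether y^2 = x^3 + 16 x + 13 (mod 19) for (x, y) = (13, 10).
LHS: y^2 = 10^2 mod 19 = 5
RHS: x^3 + 16 x + 13 = 13^3 + 16*13 + 13 mod 19 = 5
LHS = RHS

Yes, on the curve


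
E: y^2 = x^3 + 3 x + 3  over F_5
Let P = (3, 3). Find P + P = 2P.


Doubling: s = (3 x1^2 + a) / (2 y1)
s = (3*3^2 + 3) / (2*3) mod 5 = 0
x3 = s^2 - 2 x1 mod 5 = 0^2 - 2*3 = 4
y3 = s (x1 - x3) - y1 mod 5 = 0 * (3 - 4) - 3 = 2

2P = (4, 2)


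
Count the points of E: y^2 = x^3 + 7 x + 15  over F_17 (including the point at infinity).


For each x in F_17, count y with y^2 = x^3 + 7 x + 15 mod 17:
  x = 0: RHS = 15, y in [7, 10]  -> 2 point(s)
  x = 6: RHS = 1, y in [1, 16]  -> 2 point(s)
  x = 7: RHS = 16, y in [4, 13]  -> 2 point(s)
  x = 9: RHS = 8, y in [5, 12]  -> 2 point(s)
  x = 12: RHS = 8, y in [5, 12]  -> 2 point(s)
  x = 13: RHS = 8, y in [5, 12]  -> 2 point(s)
  x = 14: RHS = 1, y in [1, 16]  -> 2 point(s)
Affine points: 14. Add the point at infinity: total = 15.

#E(F_17) = 15


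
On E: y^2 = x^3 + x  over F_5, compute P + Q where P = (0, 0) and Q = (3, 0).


P != Q, so use the chord formula.
s = (y2 - y1) / (x2 - x1) = (0) / (3) mod 5 = 0
x3 = s^2 - x1 - x2 mod 5 = 0^2 - 0 - 3 = 2
y3 = s (x1 - x3) - y1 mod 5 = 0 * (0 - 2) - 0 = 0

P + Q = (2, 0)


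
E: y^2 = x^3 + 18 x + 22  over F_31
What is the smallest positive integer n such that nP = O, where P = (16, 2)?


Compute successive multiples of P until we hit O:
  1P = (16, 2)
  2P = (24, 7)
  3P = (19, 0)
  4P = (24, 24)
  5P = (16, 29)
  6P = O

ord(P) = 6


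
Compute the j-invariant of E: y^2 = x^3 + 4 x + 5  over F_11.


Delta = -16(4 a^3 + 27 b^2) mod 11 = 9
-1728 * (4 a)^3 = -1728 * (4*4)^3 mod 11 = 7
j = 7 * 9^(-1) mod 11 = 2

j = 2 (mod 11)


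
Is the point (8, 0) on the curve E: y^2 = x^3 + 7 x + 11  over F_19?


Check whether y^2 = x^3 + 7 x + 11 (mod 19) for (x, y) = (8, 0).
LHS: y^2 = 0^2 mod 19 = 0
RHS: x^3 + 7 x + 11 = 8^3 + 7*8 + 11 mod 19 = 9
LHS != RHS

No, not on the curve


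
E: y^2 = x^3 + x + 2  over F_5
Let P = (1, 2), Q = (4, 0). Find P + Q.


P != Q, so use the chord formula.
s = (y2 - y1) / (x2 - x1) = (3) / (3) mod 5 = 1
x3 = s^2 - x1 - x2 mod 5 = 1^2 - 1 - 4 = 1
y3 = s (x1 - x3) - y1 mod 5 = 1 * (1 - 1) - 2 = 3

P + Q = (1, 3)


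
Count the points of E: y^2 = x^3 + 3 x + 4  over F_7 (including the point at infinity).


For each x in F_7, count y with y^2 = x^3 + 3 x + 4 mod 7:
  x = 0: RHS = 4, y in [2, 5]  -> 2 point(s)
  x = 1: RHS = 1, y in [1, 6]  -> 2 point(s)
  x = 2: RHS = 4, y in [2, 5]  -> 2 point(s)
  x = 5: RHS = 4, y in [2, 5]  -> 2 point(s)
  x = 6: RHS = 0, y in [0]  -> 1 point(s)
Affine points: 9. Add the point at infinity: total = 10.

#E(F_7) = 10


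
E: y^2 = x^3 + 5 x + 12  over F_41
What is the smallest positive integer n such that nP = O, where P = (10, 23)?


Compute successive multiples of P until we hit O:
  1P = (10, 23)
  2P = (11, 39)
  3P = (30, 26)
  4P = (37, 16)
  5P = (25, 31)
  6P = (1, 31)
  7P = (7, 29)
  8P = (28, 13)
  ... (continuing to 31P)
  31P = O

ord(P) = 31


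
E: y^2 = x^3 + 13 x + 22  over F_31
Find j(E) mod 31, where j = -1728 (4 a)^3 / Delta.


Delta = -16(4 a^3 + 27 b^2) mod 31 = 15
-1728 * (4 a)^3 = -1728 * (4*13)^3 mod 31 = 29
j = 29 * 15^(-1) mod 31 = 4

j = 4 (mod 31)


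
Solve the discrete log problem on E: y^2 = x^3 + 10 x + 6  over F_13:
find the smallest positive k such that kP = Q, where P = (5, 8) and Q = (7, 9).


Enumerate multiples of P until we hit Q = (7, 9):
  1P = (5, 8)
  2P = (7, 9)
Match found at i = 2.

k = 2


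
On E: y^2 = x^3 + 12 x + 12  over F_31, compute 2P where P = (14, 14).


Doubling: s = (3 x1^2 + a) / (2 y1)
s = (3*14^2 + 12) / (2*14) mod 31 = 17
x3 = s^2 - 2 x1 mod 31 = 17^2 - 2*14 = 13
y3 = s (x1 - x3) - y1 mod 31 = 17 * (14 - 13) - 14 = 3

2P = (13, 3)


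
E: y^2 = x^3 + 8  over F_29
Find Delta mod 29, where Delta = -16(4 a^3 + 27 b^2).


4 a^3 + 27 b^2 = 4*0^3 + 27*8^2 = 0 + 1728 = 1728
Delta = -16 * (1728) = -27648
Delta mod 29 = 18

Delta = 18 (mod 29)


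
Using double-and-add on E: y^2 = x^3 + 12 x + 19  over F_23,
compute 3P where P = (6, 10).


k = 3 = 11_2 (binary, LSB first: 11)
Double-and-add from P = (6, 10):
  bit 0 = 1: acc = O + (6, 10) = (6, 10)
  bit 1 = 1: acc = (6, 10) + (1, 20) = (20, 18)

3P = (20, 18)


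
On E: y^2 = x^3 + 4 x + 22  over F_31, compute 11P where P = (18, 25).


k = 11 = 1011_2 (binary, LSB first: 1101)
Double-and-add from P = (18, 25):
  bit 0 = 1: acc = O + (18, 25) = (18, 25)
  bit 1 = 1: acc = (18, 25) + (14, 1) = (4, 28)
  bit 2 = 0: acc unchanged = (4, 28)
  bit 3 = 1: acc = (4, 28) + (13, 15) = (18, 6)

11P = (18, 6)


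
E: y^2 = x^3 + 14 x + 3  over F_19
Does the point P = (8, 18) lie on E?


Check whether y^2 = x^3 + 14 x + 3 (mod 19) for (x, y) = (8, 18).
LHS: y^2 = 18^2 mod 19 = 1
RHS: x^3 + 14 x + 3 = 8^3 + 14*8 + 3 mod 19 = 0
LHS != RHS

No, not on the curve


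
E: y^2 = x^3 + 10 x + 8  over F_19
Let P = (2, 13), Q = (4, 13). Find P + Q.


P != Q, so use the chord formula.
s = (y2 - y1) / (x2 - x1) = (0) / (2) mod 19 = 0
x3 = s^2 - x1 - x2 mod 19 = 0^2 - 2 - 4 = 13
y3 = s (x1 - x3) - y1 mod 19 = 0 * (2 - 13) - 13 = 6

P + Q = (13, 6)


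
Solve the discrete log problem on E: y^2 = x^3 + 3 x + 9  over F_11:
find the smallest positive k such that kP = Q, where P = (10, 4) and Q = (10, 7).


Enumerate multiples of P until we hit Q = (10, 7):
  1P = (10, 4)
  2P = (6, 10)
  3P = (0, 3)
  4P = (2, 10)
  5P = (3, 10)
  6P = (3, 1)
  7P = (2, 1)
  8P = (0, 8)
  9P = (6, 1)
  10P = (10, 7)
Match found at i = 10.

k = 10


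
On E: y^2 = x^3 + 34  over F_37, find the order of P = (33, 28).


Compute successive multiples of P until we hit O:
  1P = (33, 28)
  2P = (11, 12)
  3P = (29, 22)
  4P = (5, 14)
  5P = (27, 12)
  6P = (17, 27)
  7P = (36, 25)
  8P = (6, 19)
  ... (continuing to 39P)
  39P = O

ord(P) = 39


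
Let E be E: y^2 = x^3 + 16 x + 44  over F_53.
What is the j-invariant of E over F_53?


Delta = -16(4 a^3 + 27 b^2) mod 53 = 35
-1728 * (4 a)^3 = -1728 * (4*16)^3 mod 53 = 20
j = 20 * 35^(-1) mod 53 = 46

j = 46 (mod 53)


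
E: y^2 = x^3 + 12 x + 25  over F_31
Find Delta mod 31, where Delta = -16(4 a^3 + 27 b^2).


4 a^3 + 27 b^2 = 4*12^3 + 27*25^2 = 6912 + 16875 = 23787
Delta = -16 * (23787) = -380592
Delta mod 31 = 26

Delta = 26 (mod 31)


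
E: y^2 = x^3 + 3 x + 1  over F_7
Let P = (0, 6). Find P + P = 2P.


Doubling: s = (3 x1^2 + a) / (2 y1)
s = (3*0^2 + 3) / (2*6) mod 7 = 2
x3 = s^2 - 2 x1 mod 7 = 2^2 - 2*0 = 4
y3 = s (x1 - x3) - y1 mod 7 = 2 * (0 - 4) - 6 = 0

2P = (4, 0)


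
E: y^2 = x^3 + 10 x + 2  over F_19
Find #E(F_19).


For each x in F_19, count y with y^2 = x^3 + 10 x + 2 mod 19:
  x = 2: RHS = 11, y in [7, 12]  -> 2 point(s)
  x = 4: RHS = 11, y in [7, 12]  -> 2 point(s)
  x = 5: RHS = 6, y in [5, 14]  -> 2 point(s)
  x = 7: RHS = 16, y in [4, 15]  -> 2 point(s)
  x = 8: RHS = 5, y in [9, 10]  -> 2 point(s)
  x = 9: RHS = 4, y in [2, 17]  -> 2 point(s)
  x = 10: RHS = 0, y in [0]  -> 1 point(s)
  x = 12: RHS = 7, y in [8, 11]  -> 2 point(s)
  x = 13: RHS = 11, y in [7, 12]  -> 2 point(s)
  x = 14: RHS = 17, y in [6, 13]  -> 2 point(s)
Affine points: 19. Add the point at infinity: total = 20.

#E(F_19) = 20


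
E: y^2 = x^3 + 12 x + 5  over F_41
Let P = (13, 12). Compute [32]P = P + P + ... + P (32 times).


k = 32 = 100000_2 (binary, LSB first: 000001)
Double-and-add from P = (13, 12):
  bit 0 = 0: acc unchanged = O
  bit 1 = 0: acc unchanged = O
  bit 2 = 0: acc unchanged = O
  bit 3 = 0: acc unchanged = O
  bit 4 = 0: acc unchanged = O
  bit 5 = 1: acc = O + (20, 39) = (20, 39)

32P = (20, 39)


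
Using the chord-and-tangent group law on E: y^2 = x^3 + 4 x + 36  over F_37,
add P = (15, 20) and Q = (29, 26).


P != Q, so use the chord formula.
s = (y2 - y1) / (x2 - x1) = (6) / (14) mod 37 = 11
x3 = s^2 - x1 - x2 mod 37 = 11^2 - 15 - 29 = 3
y3 = s (x1 - x3) - y1 mod 37 = 11 * (15 - 3) - 20 = 1

P + Q = (3, 1)


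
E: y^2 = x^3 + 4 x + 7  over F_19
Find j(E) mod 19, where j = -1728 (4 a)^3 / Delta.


Delta = -16(4 a^3 + 27 b^2) mod 19 = 6
-1728 * (4 a)^3 = -1728 * (4*4)^3 mod 19 = 11
j = 11 * 6^(-1) mod 19 = 5

j = 5 (mod 19)


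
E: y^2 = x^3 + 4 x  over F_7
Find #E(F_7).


For each x in F_7, count y with y^2 = x^3 + 4 x + 0 mod 7:
  x = 0: RHS = 0, y in [0]  -> 1 point(s)
  x = 2: RHS = 2, y in [3, 4]  -> 2 point(s)
  x = 3: RHS = 4, y in [2, 5]  -> 2 point(s)
  x = 6: RHS = 2, y in [3, 4]  -> 2 point(s)
Affine points: 7. Add the point at infinity: total = 8.

#E(F_7) = 8


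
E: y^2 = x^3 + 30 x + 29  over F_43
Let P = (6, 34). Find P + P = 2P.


Doubling: s = (3 x1^2 + a) / (2 y1)
s = (3*6^2 + 30) / (2*34) mod 43 = 21
x3 = s^2 - 2 x1 mod 43 = 21^2 - 2*6 = 42
y3 = s (x1 - x3) - y1 mod 43 = 21 * (6 - 42) - 34 = 27

2P = (42, 27)


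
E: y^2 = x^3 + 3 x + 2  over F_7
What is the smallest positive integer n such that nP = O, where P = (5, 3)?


Compute successive multiples of P until we hit O:
  1P = (5, 3)
  2P = (5, 4)
  3P = O

ord(P) = 3


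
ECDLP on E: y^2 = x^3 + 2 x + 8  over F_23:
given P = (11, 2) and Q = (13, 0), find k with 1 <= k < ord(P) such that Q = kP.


Enumerate multiples of P until we hit Q = (13, 0):
  1P = (11, 2)
  2P = (3, 15)
  3P = (12, 14)
  4P = (6, 12)
  5P = (10, 19)
  6P = (15, 20)
  7P = (0, 13)
  8P = (13, 0)
Match found at i = 8.

k = 8


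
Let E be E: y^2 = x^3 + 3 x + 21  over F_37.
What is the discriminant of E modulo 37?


4 a^3 + 27 b^2 = 4*3^3 + 27*21^2 = 108 + 11907 = 12015
Delta = -16 * (12015) = -192240
Delta mod 37 = 12

Delta = 12 (mod 37)


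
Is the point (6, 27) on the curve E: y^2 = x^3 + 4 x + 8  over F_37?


Check whether y^2 = x^3 + 4 x + 8 (mod 37) for (x, y) = (6, 27).
LHS: y^2 = 27^2 mod 37 = 26
RHS: x^3 + 4 x + 8 = 6^3 + 4*6 + 8 mod 37 = 26
LHS = RHS

Yes, on the curve


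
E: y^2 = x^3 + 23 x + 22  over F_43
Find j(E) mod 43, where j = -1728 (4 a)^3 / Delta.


Delta = -16(4 a^3 + 27 b^2) mod 43 = 20
-1728 * (4 a)^3 = -1728 * (4*23)^3 mod 43 = 35
j = 35 * 20^(-1) mod 43 = 34

j = 34 (mod 43)


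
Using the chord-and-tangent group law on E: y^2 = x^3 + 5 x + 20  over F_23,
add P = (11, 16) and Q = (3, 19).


P != Q, so use the chord formula.
s = (y2 - y1) / (x2 - x1) = (3) / (15) mod 23 = 14
x3 = s^2 - x1 - x2 mod 23 = 14^2 - 11 - 3 = 21
y3 = s (x1 - x3) - y1 mod 23 = 14 * (11 - 21) - 16 = 5

P + Q = (21, 5)


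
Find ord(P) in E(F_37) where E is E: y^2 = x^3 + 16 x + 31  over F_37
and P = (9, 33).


Compute successive multiples of P until we hit O:
  1P = (9, 33)
  2P = (19, 4)
  3P = (20, 10)
  4P = (35, 18)
  5P = (34, 17)
  6P = (4, 23)
  7P = (28, 3)
  8P = (11, 13)
  ... (continuing to 35P)
  35P = O

ord(P) = 35


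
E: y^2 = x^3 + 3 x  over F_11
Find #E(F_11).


For each x in F_11, count y with y^2 = x^3 + 3 x + 0 mod 11:
  x = 0: RHS = 0, y in [0]  -> 1 point(s)
  x = 1: RHS = 4, y in [2, 9]  -> 2 point(s)
  x = 2: RHS = 3, y in [5, 6]  -> 2 point(s)
  x = 3: RHS = 3, y in [5, 6]  -> 2 point(s)
  x = 6: RHS = 3, y in [5, 6]  -> 2 point(s)
  x = 7: RHS = 1, y in [1, 10]  -> 2 point(s)
Affine points: 11. Add the point at infinity: total = 12.

#E(F_11) = 12


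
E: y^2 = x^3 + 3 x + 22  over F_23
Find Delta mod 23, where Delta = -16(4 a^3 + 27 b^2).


4 a^3 + 27 b^2 = 4*3^3 + 27*22^2 = 108 + 13068 = 13176
Delta = -16 * (13176) = -210816
Delta mod 23 = 2

Delta = 2 (mod 23)


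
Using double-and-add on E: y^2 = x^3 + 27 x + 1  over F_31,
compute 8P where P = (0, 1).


k = 8 = 1000_2 (binary, LSB first: 0001)
Double-and-add from P = (0, 1):
  bit 0 = 0: acc unchanged = O
  bit 1 = 0: acc unchanged = O
  bit 2 = 0: acc unchanged = O
  bit 3 = 1: acc = O + (26, 12) = (26, 12)

8P = (26, 12)


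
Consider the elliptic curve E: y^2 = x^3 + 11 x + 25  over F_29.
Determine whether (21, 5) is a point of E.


Check whether y^2 = x^3 + 11 x + 25 (mod 29) for (x, y) = (21, 5).
LHS: y^2 = 5^2 mod 29 = 25
RHS: x^3 + 11 x + 25 = 21^3 + 11*21 + 25 mod 29 = 5
LHS != RHS

No, not on the curve


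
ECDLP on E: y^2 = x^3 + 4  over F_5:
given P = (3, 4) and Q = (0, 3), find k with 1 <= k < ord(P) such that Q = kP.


Enumerate multiples of P until we hit Q = (0, 3):
  1P = (3, 4)
  2P = (0, 3)
Match found at i = 2.

k = 2


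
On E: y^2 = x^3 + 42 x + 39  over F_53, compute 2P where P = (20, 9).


Doubling: s = (3 x1^2 + a) / (2 y1)
s = (3*20^2 + 42) / (2*9) mod 53 = 16
x3 = s^2 - 2 x1 mod 53 = 16^2 - 2*20 = 4
y3 = s (x1 - x3) - y1 mod 53 = 16 * (20 - 4) - 9 = 35

2P = (4, 35)


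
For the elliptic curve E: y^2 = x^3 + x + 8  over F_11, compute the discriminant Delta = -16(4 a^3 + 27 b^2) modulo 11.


4 a^3 + 27 b^2 = 4*1^3 + 27*8^2 = 4 + 1728 = 1732
Delta = -16 * (1732) = -27712
Delta mod 11 = 8

Delta = 8 (mod 11)


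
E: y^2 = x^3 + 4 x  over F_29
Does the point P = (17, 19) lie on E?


Check whether y^2 = x^3 + 4 x + 0 (mod 29) for (x, y) = (17, 19).
LHS: y^2 = 19^2 mod 29 = 13
RHS: x^3 + 4 x + 0 = 17^3 + 4*17 + 0 mod 29 = 22
LHS != RHS

No, not on the curve


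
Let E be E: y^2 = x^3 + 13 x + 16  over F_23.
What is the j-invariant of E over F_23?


Delta = -16(4 a^3 + 27 b^2) mod 23 = 6
-1728 * (4 a)^3 = -1728 * (4*13)^3 mod 23 = 19
j = 19 * 6^(-1) mod 23 = 7

j = 7 (mod 23)


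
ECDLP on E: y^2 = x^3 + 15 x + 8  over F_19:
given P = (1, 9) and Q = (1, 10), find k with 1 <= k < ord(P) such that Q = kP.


Enumerate multiples of P until we hit Q = (1, 10):
  1P = (1, 9)
  2P = (18, 12)
  3P = (7, 0)
  4P = (18, 7)
  5P = (1, 10)
Match found at i = 5.

k = 5


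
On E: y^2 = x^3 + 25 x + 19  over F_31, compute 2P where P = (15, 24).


Doubling: s = (3 x1^2 + a) / (2 y1)
s = (3*15^2 + 25) / (2*24) mod 31 = 12
x3 = s^2 - 2 x1 mod 31 = 12^2 - 2*15 = 21
y3 = s (x1 - x3) - y1 mod 31 = 12 * (15 - 21) - 24 = 28

2P = (21, 28)


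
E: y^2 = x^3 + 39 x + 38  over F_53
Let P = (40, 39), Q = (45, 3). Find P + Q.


P != Q, so use the chord formula.
s = (y2 - y1) / (x2 - x1) = (17) / (5) mod 53 = 14
x3 = s^2 - x1 - x2 mod 53 = 14^2 - 40 - 45 = 5
y3 = s (x1 - x3) - y1 mod 53 = 14 * (40 - 5) - 39 = 27

P + Q = (5, 27)


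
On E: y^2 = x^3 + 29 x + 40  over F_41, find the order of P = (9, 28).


Compute successive multiples of P until we hit O:
  1P = (9, 28)
  2P = (24, 28)
  3P = (8, 13)
  4P = (3, 21)
  5P = (11, 38)
  6P = (5, 33)
  7P = (26, 24)
  8P = (14, 19)
  ... (continuing to 50P)
  50P = O

ord(P) = 50


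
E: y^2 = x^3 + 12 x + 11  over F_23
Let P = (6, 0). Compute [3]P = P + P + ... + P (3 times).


k = 3 = 11_2 (binary, LSB first: 11)
Double-and-add from P = (6, 0):
  bit 0 = 1: acc = O + (6, 0) = (6, 0)
  bit 1 = 1: acc = (6, 0) + O = (6, 0)

3P = (6, 0)


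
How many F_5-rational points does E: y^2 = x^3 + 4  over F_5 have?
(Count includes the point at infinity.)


For each x in F_5, count y with y^2 = x^3 + 0 x + 4 mod 5:
  x = 0: RHS = 4, y in [2, 3]  -> 2 point(s)
  x = 1: RHS = 0, y in [0]  -> 1 point(s)
  x = 3: RHS = 1, y in [1, 4]  -> 2 point(s)
Affine points: 5. Add the point at infinity: total = 6.

#E(F_5) = 6


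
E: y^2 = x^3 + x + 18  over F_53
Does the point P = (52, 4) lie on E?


Check whether y^2 = x^3 + 1 x + 18 (mod 53) for (x, y) = (52, 4).
LHS: y^2 = 4^2 mod 53 = 16
RHS: x^3 + 1 x + 18 = 52^3 + 1*52 + 18 mod 53 = 16
LHS = RHS

Yes, on the curve


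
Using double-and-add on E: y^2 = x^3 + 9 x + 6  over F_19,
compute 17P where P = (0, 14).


k = 17 = 10001_2 (binary, LSB first: 10001)
Double-and-add from P = (0, 14):
  bit 0 = 1: acc = O + (0, 14) = (0, 14)
  bit 1 = 0: acc unchanged = (0, 14)
  bit 2 = 0: acc unchanged = (0, 14)
  bit 3 = 0: acc unchanged = (0, 14)
  bit 4 = 1: acc = (0, 14) + (4, 12) = (1, 15)

17P = (1, 15)


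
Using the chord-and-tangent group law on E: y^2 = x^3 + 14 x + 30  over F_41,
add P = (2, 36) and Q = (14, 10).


P != Q, so use the chord formula.
s = (y2 - y1) / (x2 - x1) = (15) / (12) mod 41 = 32
x3 = s^2 - x1 - x2 mod 41 = 32^2 - 2 - 14 = 24
y3 = s (x1 - x3) - y1 mod 41 = 32 * (2 - 24) - 36 = 39

P + Q = (24, 39)


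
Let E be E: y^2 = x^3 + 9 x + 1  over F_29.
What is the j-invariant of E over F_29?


Delta = -16(4 a^3 + 27 b^2) mod 29 = 8
-1728 * (4 a)^3 = -1728 * (4*9)^3 mod 29 = 27
j = 27 * 8^(-1) mod 29 = 7

j = 7 (mod 29)


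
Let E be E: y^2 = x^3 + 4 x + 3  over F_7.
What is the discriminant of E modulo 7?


4 a^3 + 27 b^2 = 4*4^3 + 27*3^2 = 256 + 243 = 499
Delta = -16 * (499) = -7984
Delta mod 7 = 3

Delta = 3 (mod 7)


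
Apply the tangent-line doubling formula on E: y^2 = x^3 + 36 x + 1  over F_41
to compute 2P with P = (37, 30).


Doubling: s = (3 x1^2 + a) / (2 y1)
s = (3*37^2 + 36) / (2*30) mod 41 = 26
x3 = s^2 - 2 x1 mod 41 = 26^2 - 2*37 = 28
y3 = s (x1 - x3) - y1 mod 41 = 26 * (37 - 28) - 30 = 40

2P = (28, 40)


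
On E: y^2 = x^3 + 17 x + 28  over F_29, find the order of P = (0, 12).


Compute successive multiples of P until we hit O:
  1P = (0, 12)
  2P = (22, 28)
  3P = (14, 20)
  4P = (10, 3)
  5P = (23, 0)
  6P = (10, 26)
  7P = (14, 9)
  8P = (22, 1)
  ... (continuing to 10P)
  10P = O

ord(P) = 10


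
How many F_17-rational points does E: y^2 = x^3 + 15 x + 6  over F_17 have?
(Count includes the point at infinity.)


For each x in F_17, count y with y^2 = x^3 + 15 x + 6 mod 17:
  x = 5: RHS = 2, y in [6, 11]  -> 2 point(s)
  x = 8: RHS = 9, y in [3, 14]  -> 2 point(s)
  x = 10: RHS = 0, y in [0]  -> 1 point(s)
  x = 13: RHS = 1, y in [1, 16]  -> 2 point(s)
  x = 14: RHS = 2, y in [6, 11]  -> 2 point(s)
  x = 15: RHS = 2, y in [6, 11]  -> 2 point(s)
Affine points: 11. Add the point at infinity: total = 12.

#E(F_17) = 12


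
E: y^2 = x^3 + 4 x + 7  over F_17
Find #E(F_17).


For each x in F_17, count y with y^2 = x^3 + 4 x + 7 mod 17:
  x = 4: RHS = 2, y in [6, 11]  -> 2 point(s)
  x = 5: RHS = 16, y in [4, 13]  -> 2 point(s)
  x = 6: RHS = 9, y in [3, 14]  -> 2 point(s)
  x = 7: RHS = 4, y in [2, 15]  -> 2 point(s)
  x = 12: RHS = 15, y in [7, 10]  -> 2 point(s)
  x = 14: RHS = 2, y in [6, 11]  -> 2 point(s)
  x = 15: RHS = 8, y in [5, 12]  -> 2 point(s)
  x = 16: RHS = 2, y in [6, 11]  -> 2 point(s)
Affine points: 16. Add the point at infinity: total = 17.

#E(F_17) = 17
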